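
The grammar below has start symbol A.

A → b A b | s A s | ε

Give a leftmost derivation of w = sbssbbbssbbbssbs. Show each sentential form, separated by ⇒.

A ⇒ sAs ⇒ sbAbs ⇒ sbsAsbs ⇒ sbssAssbs ⇒ sbssbAbssbs ⇒ sbssbbAbbssbs ⇒ sbssbbbAbbbssbs ⇒ sbssbbbsAsbbbssbs ⇒ sbssbbbssbbbssbs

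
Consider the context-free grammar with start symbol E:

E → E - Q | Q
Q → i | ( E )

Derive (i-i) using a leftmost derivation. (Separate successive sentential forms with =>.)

E=>Q=>(E)=>(E-Q)=>(Q-Q)=>(i-Q)=>(i-i)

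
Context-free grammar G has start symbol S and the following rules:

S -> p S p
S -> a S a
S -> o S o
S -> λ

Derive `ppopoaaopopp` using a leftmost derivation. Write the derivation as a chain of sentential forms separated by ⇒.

S ⇒ pSp ⇒ ppSpp ⇒ ppoSopp ⇒ ppopSpopp ⇒ ppopoSopopp ⇒ ppopoaSaopopp ⇒ ppopoaaopopp

S ⇒ pSp   [S -> p S p]
pSp ⇒ ppSpp   [S -> p S p]
ppSpp ⇒ ppoSopp   [S -> o S o]
ppoSopp ⇒ ppopSpopp   [S -> p S p]
ppopSpopp ⇒ ppopoSopopp   [S -> o S o]
ppopoSopopp ⇒ ppopoaSaopopp   [S -> a S a]
ppopoaSaopopp ⇒ ppopoaaopopp   [S -> λ]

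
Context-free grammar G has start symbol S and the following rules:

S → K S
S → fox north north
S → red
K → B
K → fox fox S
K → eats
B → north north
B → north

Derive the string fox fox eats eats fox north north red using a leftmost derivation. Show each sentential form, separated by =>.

S => K S   [S → K S]
K S => fox fox S S   [K → fox fox S]
fox fox S S => fox fox K S S   [S → K S]
fox fox K S S => fox fox eats S S   [K → eats]
fox fox eats S S => fox fox eats K S S   [S → K S]
fox fox eats K S S => fox fox eats eats S S   [K → eats]
fox fox eats eats S S => fox fox eats eats fox north north S   [S → fox north north]
fox fox eats eats fox north north S => fox fox eats eats fox north north red   [S → red]

S => K S => fox fox S S => fox fox K S S => fox fox eats S S => fox fox eats K S S => fox fox eats eats S S => fox fox eats eats fox north north S => fox fox eats eats fox north north red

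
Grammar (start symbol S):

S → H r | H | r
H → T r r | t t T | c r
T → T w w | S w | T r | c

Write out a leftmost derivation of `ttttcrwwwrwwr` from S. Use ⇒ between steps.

S ⇒ Hr   [S → H r]
Hr ⇒ ttTr   [H → t t T]
ttTr ⇒ ttTwwr   [T → T w w]
ttTwwr ⇒ ttTrwwr   [T → T r]
ttTrwwr ⇒ ttTwwrwwr   [T → T w w]
ttTwwrwwr ⇒ ttSwwwrwwr   [T → S w]
ttSwwwrwwr ⇒ ttHrwwwrwwr   [S → H r]
ttHrwwwrwwr ⇒ ttttTrwwwrwwr   [H → t t T]
ttttTrwwwrwwr ⇒ ttttcrwwwrwwr   [T → c]

S ⇒ Hr ⇒ ttTr ⇒ ttTwwr ⇒ ttTrwwr ⇒ ttTwwrwwr ⇒ ttSwwwrwwr ⇒ ttHrwwwrwwr ⇒ ttttTrwwwrwwr ⇒ ttttcrwwwrwwr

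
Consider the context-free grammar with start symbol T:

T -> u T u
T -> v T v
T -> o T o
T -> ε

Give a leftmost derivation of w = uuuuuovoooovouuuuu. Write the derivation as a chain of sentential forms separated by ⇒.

T ⇒ uTu ⇒ uuTuu ⇒ uuuTuuu ⇒ uuuuTuuuu ⇒ uuuuuTuuuuu ⇒ uuuuuoTouuuuu ⇒ uuuuuovTvouuuuu ⇒ uuuuuovoTovouuuuu ⇒ uuuuuovooToovouuuuu ⇒ uuuuuovoooovouuuuu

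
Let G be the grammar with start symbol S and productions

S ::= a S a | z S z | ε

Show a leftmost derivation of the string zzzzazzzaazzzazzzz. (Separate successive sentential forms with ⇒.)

S ⇒ zSz ⇒ zzSzz ⇒ zzzSzzz ⇒ zzzzSzzzz ⇒ zzzzaSazzzz ⇒ zzzzazSzazzzz ⇒ zzzzazzSzzazzzz ⇒ zzzzazzzSzzzazzzz ⇒ zzzzazzzaSazzzazzzz ⇒ zzzzazzzaazzzazzzz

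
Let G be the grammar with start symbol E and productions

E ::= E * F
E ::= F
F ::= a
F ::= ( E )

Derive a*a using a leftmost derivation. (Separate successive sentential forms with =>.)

E => E*F => F*F => a*F => a*a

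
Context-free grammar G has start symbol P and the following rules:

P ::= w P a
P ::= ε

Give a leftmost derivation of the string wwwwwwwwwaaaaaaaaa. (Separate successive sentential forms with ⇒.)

P ⇒ wPa   [P ::= w P a]
wPa ⇒ wwPaa   [P ::= w P a]
wwPaa ⇒ wwwPaaa   [P ::= w P a]
wwwPaaa ⇒ wwwwPaaaa   [P ::= w P a]
wwwwPaaaa ⇒ wwwwwPaaaaa   [P ::= w P a]
wwwwwPaaaaa ⇒ wwwwwwPaaaaaa   [P ::= w P a]
wwwwwwPaaaaaa ⇒ wwwwwwwPaaaaaaa   [P ::= w P a]
wwwwwwwPaaaaaaa ⇒ wwwwwwwwPaaaaaaaa   [P ::= w P a]
wwwwwwwwPaaaaaaaa ⇒ wwwwwwwwwPaaaaaaaaa   [P ::= w P a]
wwwwwwwwwPaaaaaaaaa ⇒ wwwwwwwwwaaaaaaaaa   [P ::= ε]

P⇒wPa⇒wwPaa⇒wwwPaaa⇒wwwwPaaaa⇒wwwwwPaaaaa⇒wwwwwwPaaaaaa⇒wwwwwwwPaaaaaaa⇒wwwwwwwwPaaaaaaaa⇒wwwwwwwwwPaaaaaaaaa⇒wwwwwwwwwaaaaaaaaa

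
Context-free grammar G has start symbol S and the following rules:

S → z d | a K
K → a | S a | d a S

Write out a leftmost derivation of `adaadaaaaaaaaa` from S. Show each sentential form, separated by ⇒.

S⇒aK⇒adaS⇒adaaK⇒adaadaS⇒adaadaaK⇒adaadaaSa⇒adaadaaaKa⇒adaadaaaSaa⇒adaadaaaaKaa⇒adaadaaaaSaaa⇒adaadaaaaaKaaa⇒adaadaaaaaaaaa

S ⇒ aK   [S → a K]
aK ⇒ adaS   [K → d a S]
adaS ⇒ adaaK   [S → a K]
adaaK ⇒ adaadaS   [K → d a S]
adaadaS ⇒ adaadaaK   [S → a K]
adaadaaK ⇒ adaadaaSa   [K → S a]
adaadaaSa ⇒ adaadaaaKa   [S → a K]
adaadaaaKa ⇒ adaadaaaSaa   [K → S a]
adaadaaaSaa ⇒ adaadaaaaKaa   [S → a K]
adaadaaaaKaa ⇒ adaadaaaaSaaa   [K → S a]
adaadaaaaSaaa ⇒ adaadaaaaaKaaa   [S → a K]
adaadaaaaaKaaa ⇒ adaadaaaaaaaaa   [K → a]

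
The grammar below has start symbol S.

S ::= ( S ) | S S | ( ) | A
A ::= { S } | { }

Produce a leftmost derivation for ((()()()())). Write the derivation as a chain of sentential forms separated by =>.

S => (S) => ((S)) => ((SS)) => ((SSS)) => ((SSSS)) => ((()SSS)) => ((()()SS)) => ((()()()S)) => ((()()()()))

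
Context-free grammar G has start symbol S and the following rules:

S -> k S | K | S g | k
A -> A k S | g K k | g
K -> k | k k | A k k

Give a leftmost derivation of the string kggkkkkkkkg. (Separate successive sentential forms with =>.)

S => kS   [S -> k S]
kS => kSg   [S -> S g]
kSg => kKg   [S -> K]
kKg => kAkkg   [K -> A k k]
kAkkg => kAkSkkg   [A -> A k S]
kAkSkkg => kgKkkSkkg   [A -> g K k]
kgKkkSkkg => kgAkkkkSkkg   [K -> A k k]
kgAkkkkSkkg => kggkkkkSkkg   [A -> g]
kggkkkkSkkg => kggkkkkkkkg   [S -> k]

S=>kS=>kSg=>kKg=>kAkkg=>kAkSkkg=>kgKkkSkkg=>kgAkkkkSkkg=>kggkkkkSkkg=>kggkkkkkkkg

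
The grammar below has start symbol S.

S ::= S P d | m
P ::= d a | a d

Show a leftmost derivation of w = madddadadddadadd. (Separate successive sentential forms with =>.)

S => SPd => SPdPd => SPdPdPd => SPdPdPdPd => SPdPdPdPdPd => mPdPdPdPdPd => maddPdPdPdPd => madddadPdPdPd => madddadaddPdPd => madddadadddadPd => madddadadddadadd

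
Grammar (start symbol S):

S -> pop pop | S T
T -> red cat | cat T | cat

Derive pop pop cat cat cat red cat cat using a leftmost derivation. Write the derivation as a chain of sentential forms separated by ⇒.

S ⇒ S T ⇒ S T T ⇒ S T T T ⇒ S T T T T ⇒ S T T T T T ⇒ pop pop T T T T T ⇒ pop pop cat T T T T ⇒ pop pop cat cat T T T ⇒ pop pop cat cat cat T T ⇒ pop pop cat cat cat red cat T ⇒ pop pop cat cat cat red cat cat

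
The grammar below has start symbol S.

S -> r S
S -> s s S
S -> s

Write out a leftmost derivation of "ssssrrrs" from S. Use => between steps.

S=>ssS=>ssssS=>ssssrS=>ssssrrS=>ssssrrrS=>ssssrrrs

S => ssS   [S -> s s S]
ssS => ssssS   [S -> s s S]
ssssS => ssssrS   [S -> r S]
ssssrS => ssssrrS   [S -> r S]
ssssrrS => ssssrrrS   [S -> r S]
ssssrrrS => ssssrrrs   [S -> s]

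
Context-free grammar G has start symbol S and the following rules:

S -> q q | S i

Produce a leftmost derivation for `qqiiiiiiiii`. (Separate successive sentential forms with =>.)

S => Si   [S -> S i]
Si => Sii   [S -> S i]
Sii => Siii   [S -> S i]
Siii => Siiii   [S -> S i]
Siiii => Siiiii   [S -> S i]
Siiiii => Siiiiii   [S -> S i]
Siiiiii => Siiiiiii   [S -> S i]
Siiiiiii => Siiiiiiii   [S -> S i]
Siiiiiiii => Siiiiiiiii   [S -> S i]
Siiiiiiiii => qqiiiiiiiii   [S -> q q]

S => Si => Sii => Siii => Siiii => Siiiii => Siiiiii => Siiiiiii => Siiiiiiii => Siiiiiiiii => qqiiiiiiiii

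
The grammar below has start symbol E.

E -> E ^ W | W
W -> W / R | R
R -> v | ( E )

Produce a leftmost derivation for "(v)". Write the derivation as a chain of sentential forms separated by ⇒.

E ⇒ W ⇒ R ⇒ (E) ⇒ (W) ⇒ (R) ⇒ (v)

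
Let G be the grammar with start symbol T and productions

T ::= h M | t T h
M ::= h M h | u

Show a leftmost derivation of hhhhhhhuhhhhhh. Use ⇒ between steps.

T ⇒ hM   [T ::= h M]
hM ⇒ hhMh   [M ::= h M h]
hhMh ⇒ hhhMhh   [M ::= h M h]
hhhMhh ⇒ hhhhMhhh   [M ::= h M h]
hhhhMhhh ⇒ hhhhhMhhhh   [M ::= h M h]
hhhhhMhhhh ⇒ hhhhhhMhhhhh   [M ::= h M h]
hhhhhhMhhhhh ⇒ hhhhhhhMhhhhhh   [M ::= h M h]
hhhhhhhMhhhhhh ⇒ hhhhhhhuhhhhhh   [M ::= u]

T ⇒ hM ⇒ hhMh ⇒ hhhMhh ⇒ hhhhMhhh ⇒ hhhhhMhhhh ⇒ hhhhhhMhhhhh ⇒ hhhhhhhMhhhhhh ⇒ hhhhhhhuhhhhhh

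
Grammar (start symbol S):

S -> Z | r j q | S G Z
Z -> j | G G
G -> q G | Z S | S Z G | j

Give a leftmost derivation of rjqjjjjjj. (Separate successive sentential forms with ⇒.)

S⇒SGZ⇒SGZGZ⇒SGZGZGZ⇒rjqGZGZGZ⇒rjqjZGZGZ⇒rjqjjGZGZ⇒rjqjjjZGZ⇒rjqjjjjGZ⇒rjqjjjjjZ⇒rjqjjjjjj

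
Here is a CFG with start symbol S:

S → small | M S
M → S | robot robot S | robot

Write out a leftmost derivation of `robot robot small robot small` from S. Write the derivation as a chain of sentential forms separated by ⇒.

S ⇒ M S ⇒ S S ⇒ M S S ⇒ robot S S ⇒ robot M S S ⇒ robot robot S S ⇒ robot robot small S ⇒ robot robot small M S ⇒ robot robot small robot S ⇒ robot robot small robot small

S ⇒ M S   [S → M S]
M S ⇒ S S   [M → S]
S S ⇒ M S S   [S → M S]
M S S ⇒ robot S S   [M → robot]
robot S S ⇒ robot M S S   [S → M S]
robot M S S ⇒ robot robot S S   [M → robot]
robot robot S S ⇒ robot robot small S   [S → small]
robot robot small S ⇒ robot robot small M S   [S → M S]
robot robot small M S ⇒ robot robot small robot S   [M → robot]
robot robot small robot S ⇒ robot robot small robot small   [S → small]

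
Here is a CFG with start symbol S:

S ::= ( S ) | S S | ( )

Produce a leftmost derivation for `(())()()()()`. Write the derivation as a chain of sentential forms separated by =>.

S => SS => SSS => SSSS => SSSSS => (S)SSSS => (())SSSS => (())()SSS => (())()()SS => (())()()()S => (())()()()()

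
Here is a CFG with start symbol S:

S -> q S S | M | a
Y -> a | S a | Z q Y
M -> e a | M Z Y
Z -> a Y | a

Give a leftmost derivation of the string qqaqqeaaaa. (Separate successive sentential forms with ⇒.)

S⇒qSS⇒qqSSS⇒qqaSS⇒qqaqSSS⇒qqaqqSSSS⇒qqaqqMSSS⇒qqaqqeaSSS⇒qqaqqeaaSS⇒qqaqqeaaaS⇒qqaqqeaaaa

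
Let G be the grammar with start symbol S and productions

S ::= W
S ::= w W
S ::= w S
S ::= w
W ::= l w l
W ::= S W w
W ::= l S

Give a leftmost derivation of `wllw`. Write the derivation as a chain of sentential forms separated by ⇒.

S ⇒ wW ⇒ wlS ⇒ wlW ⇒ wllS ⇒ wllw

S ⇒ wW   [S ::= w W]
wW ⇒ wlS   [W ::= l S]
wlS ⇒ wlW   [S ::= W]
wlW ⇒ wllS   [W ::= l S]
wllS ⇒ wllw   [S ::= w]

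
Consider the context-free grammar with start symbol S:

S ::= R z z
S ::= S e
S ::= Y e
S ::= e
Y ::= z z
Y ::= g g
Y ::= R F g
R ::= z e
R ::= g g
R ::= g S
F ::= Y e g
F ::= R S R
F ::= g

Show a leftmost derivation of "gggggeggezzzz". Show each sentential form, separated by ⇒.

S ⇒ Rzz   [S ::= R z z]
Rzz ⇒ gSzz   [R ::= g S]
gSzz ⇒ gRzzzz   [S ::= R z z]
gRzzzz ⇒ ggSzzzz   [R ::= g S]
ggSzzzz ⇒ ggYezzzz   [S ::= Y e]
ggYezzzz ⇒ ggRFgezzzz   [Y ::= R F g]
ggRFgezzzz ⇒ gggSFgezzzz   [R ::= g S]
gggSFgezzzz ⇒ gggYeFgezzzz   [S ::= Y e]
gggYeFgezzzz ⇒ gggggeFgezzzz   [Y ::= g g]
gggggeFgezzzz ⇒ gggggeggezzzz   [F ::= g]

S ⇒ Rzz ⇒ gSzz ⇒ gRzzzz ⇒ ggSzzzz ⇒ ggYezzzz ⇒ ggRFgezzzz ⇒ gggSFgezzzz ⇒ gggYeFgezzzz ⇒ gggggeFgezzzz ⇒ gggggeggezzzz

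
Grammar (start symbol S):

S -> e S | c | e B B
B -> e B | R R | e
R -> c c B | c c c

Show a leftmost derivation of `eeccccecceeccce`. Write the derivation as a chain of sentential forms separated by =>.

S=>eS=>eeBB=>eeRRB=>eeccBRB=>eeccRRRB=>eeccccBRRB=>eecccceRRB=>eecccceccBRB=>eeccccecceBRB=>eeccccecceeRB=>eeccccecceecccB=>eeccccecceeccce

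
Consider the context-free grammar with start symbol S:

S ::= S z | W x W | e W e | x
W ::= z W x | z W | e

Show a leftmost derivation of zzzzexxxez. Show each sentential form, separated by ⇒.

S ⇒ Sz ⇒ WxWz ⇒ zWxxWz ⇒ zzWxxWz ⇒ zzzWxxWz ⇒ zzzzWxxxWz ⇒ zzzzexxxWz ⇒ zzzzexxxez

S ⇒ Sz   [S ::= S z]
Sz ⇒ WxWz   [S ::= W x W]
WxWz ⇒ zWxxWz   [W ::= z W x]
zWxxWz ⇒ zzWxxWz   [W ::= z W]
zzWxxWz ⇒ zzzWxxWz   [W ::= z W]
zzzWxxWz ⇒ zzzzWxxxWz   [W ::= z W x]
zzzzWxxxWz ⇒ zzzzexxxWz   [W ::= e]
zzzzexxxWz ⇒ zzzzexxxez   [W ::= e]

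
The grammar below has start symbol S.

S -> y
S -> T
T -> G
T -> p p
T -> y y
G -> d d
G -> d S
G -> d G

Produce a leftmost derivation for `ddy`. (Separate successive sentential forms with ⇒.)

S ⇒ T ⇒ G ⇒ dS ⇒ dT ⇒ dG ⇒ ddS ⇒ ddy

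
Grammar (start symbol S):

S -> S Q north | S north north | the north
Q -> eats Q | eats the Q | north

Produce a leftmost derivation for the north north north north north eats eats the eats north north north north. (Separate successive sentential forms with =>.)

S => S north north => S Q north north north => S north north Q north north north => S north north north north Q north north north => the north north north north north Q north north north => the north north north north north eats Q north north north => the north north north north north eats eats the Q north north north => the north north north north north eats eats the eats Q north north north => the north north north north north eats eats the eats north north north north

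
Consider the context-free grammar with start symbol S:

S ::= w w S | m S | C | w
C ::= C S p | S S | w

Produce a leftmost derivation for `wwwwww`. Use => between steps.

S => C   [S ::= C]
C => SS   [C ::= S S]
SS => wwSS   [S ::= w w S]
wwSS => wwwS   [S ::= w]
wwwS => wwwwwS   [S ::= w w S]
wwwwwS => wwwwww   [S ::= w]

S => C => SS => wwSS => wwwS => wwwwwS => wwwwww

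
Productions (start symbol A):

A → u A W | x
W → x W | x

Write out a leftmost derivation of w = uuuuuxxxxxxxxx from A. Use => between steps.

A => uAW   [A → u A W]
uAW => uuAWW   [A → u A W]
uuAWW => uuuAWWW   [A → u A W]
uuuAWWW => uuuuAWWWW   [A → u A W]
uuuuAWWWW => uuuuuAWWWWW   [A → u A W]
uuuuuAWWWWW => uuuuuxWWWWW   [A → x]
uuuuuxWWWWW => uuuuuxxWWWW   [W → x]
uuuuuxxWWWW => uuuuuxxxWWWW   [W → x W]
uuuuuxxxWWWW => uuuuuxxxxWWW   [W → x]
uuuuuxxxxWWW => uuuuuxxxxxWW   [W → x]
uuuuuxxxxxWW => uuuuuxxxxxxW   [W → x]
uuuuuxxxxxxW => uuuuuxxxxxxxW   [W → x W]
uuuuuxxxxxxxW => uuuuuxxxxxxxxW   [W → x W]
uuuuuxxxxxxxxW => uuuuuxxxxxxxxx   [W → x]

A => uAW => uuAWW => uuuAWWW => uuuuAWWWW => uuuuuAWWWWW => uuuuuxWWWWW => uuuuuxxWWWW => uuuuuxxxWWWW => uuuuuxxxxWWW => uuuuuxxxxxWW => uuuuuxxxxxxW => uuuuuxxxxxxxW => uuuuuxxxxxxxxW => uuuuuxxxxxxxxx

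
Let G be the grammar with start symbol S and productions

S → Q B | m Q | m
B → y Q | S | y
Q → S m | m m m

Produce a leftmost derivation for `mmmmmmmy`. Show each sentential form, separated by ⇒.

S ⇒ QB ⇒ SmB ⇒ QBmB ⇒ SmBmB ⇒ mQmBmB ⇒ mmmmmBmB ⇒ mmmmmSmB ⇒ mmmmmmmB ⇒ mmmmmmmy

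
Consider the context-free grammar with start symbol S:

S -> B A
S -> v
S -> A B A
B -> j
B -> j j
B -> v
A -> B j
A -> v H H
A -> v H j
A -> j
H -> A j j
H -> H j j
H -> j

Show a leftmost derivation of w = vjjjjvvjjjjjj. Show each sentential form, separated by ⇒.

S⇒ABA⇒vHjBA⇒vAjjjBA⇒vjjjjBA⇒vjjjjvA⇒vjjjjvvHH⇒vjjjjvvAjjH⇒vjjjjvvjjjH⇒vjjjjvvjjjAjj⇒vjjjjvvjjjjjj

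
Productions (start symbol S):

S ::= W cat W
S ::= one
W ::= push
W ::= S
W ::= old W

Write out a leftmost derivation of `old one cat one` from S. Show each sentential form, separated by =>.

S => W cat W   [S ::= W cat W]
W cat W => old W cat W   [W ::= old W]
old W cat W => old S cat W   [W ::= S]
old S cat W => old one cat W   [S ::= one]
old one cat W => old one cat S   [W ::= S]
old one cat S => old one cat one   [S ::= one]

S => W cat W => old W cat W => old S cat W => old one cat W => old one cat S => old one cat one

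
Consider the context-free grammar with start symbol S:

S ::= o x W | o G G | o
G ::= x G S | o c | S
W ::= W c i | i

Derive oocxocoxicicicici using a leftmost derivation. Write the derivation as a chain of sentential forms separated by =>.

S => oGG   [S ::= o G G]
oGG => oocG   [G ::= o c]
oocG => oocxGS   [G ::= x G S]
oocxGS => oocxocS   [G ::= o c]
oocxocS => oocxocoxW   [S ::= o x W]
oocxocoxW => oocxocoxWci   [W ::= W c i]
oocxocoxWci => oocxocoxWcici   [W ::= W c i]
oocxocoxWcici => oocxocoxWcicici   [W ::= W c i]
oocxocoxWcicici => oocxocoxWcicicici   [W ::= W c i]
oocxocoxWcicicici => oocxocoxicicicici   [W ::= i]

S => oGG => oocG => oocxGS => oocxocS => oocxocoxW => oocxocoxWci => oocxocoxWcici => oocxocoxWcicici => oocxocoxWcicicici => oocxocoxicicicici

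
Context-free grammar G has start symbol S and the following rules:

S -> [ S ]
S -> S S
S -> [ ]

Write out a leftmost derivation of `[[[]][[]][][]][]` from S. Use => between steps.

S=>SS=>[S]S=>[SS]S=>[SSS]S=>[[S]SS]S=>[[[]]SS]S=>[[[]]SSS]S=>[[[]][S]SS]S=>[[[]][[]]SS]S=>[[[]][[]][]S]S=>[[[]][[]][][]]S=>[[[]][[]][][]][]

S => SS   [S -> S S]
SS => [S]S   [S -> [ S ]]
[S]S => [SS]S   [S -> S S]
[SS]S => [SSS]S   [S -> S S]
[SSS]S => [[S]SS]S   [S -> [ S ]]
[[S]SS]S => [[[]]SS]S   [S -> [ ]]
[[[]]SS]S => [[[]]SSS]S   [S -> S S]
[[[]]SSS]S => [[[]][S]SS]S   [S -> [ S ]]
[[[]][S]SS]S => [[[]][[]]SS]S   [S -> [ ]]
[[[]][[]]SS]S => [[[]][[]][]S]S   [S -> [ ]]
[[[]][[]][]S]S => [[[]][[]][][]]S   [S -> [ ]]
[[[]][[]][][]]S => [[[]][[]][][]][]   [S -> [ ]]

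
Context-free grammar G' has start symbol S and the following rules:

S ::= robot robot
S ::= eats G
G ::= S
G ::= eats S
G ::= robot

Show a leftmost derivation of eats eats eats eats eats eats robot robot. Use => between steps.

S => eats G => eats eats S => eats eats eats G => eats eats eats eats S => eats eats eats eats eats G => eats eats eats eats eats S => eats eats eats eats eats eats G => eats eats eats eats eats eats S => eats eats eats eats eats eats robot robot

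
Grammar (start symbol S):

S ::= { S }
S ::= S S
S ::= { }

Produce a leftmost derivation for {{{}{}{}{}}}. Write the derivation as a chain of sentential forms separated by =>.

S => {S}   [S ::= { S }]
{S} => {{S}}   [S ::= { S }]
{{S}} => {{SS}}   [S ::= S S]
{{SS}} => {{{}S}}   [S ::= { }]
{{{}S}} => {{{}SS}}   [S ::= S S]
{{{}SS}} => {{{}SSS}}   [S ::= S S]
{{{}SSS}} => {{{}{}SS}}   [S ::= { }]
{{{}{}SS}} => {{{}{}{}S}}   [S ::= { }]
{{{}{}{}S}} => {{{}{}{}{}}}   [S ::= { }]

S => {S} => {{S}} => {{SS}} => {{{}S}} => {{{}SS}} => {{{}SSS}} => {{{}{}SS}} => {{{}{}{}S}} => {{{}{}{}{}}}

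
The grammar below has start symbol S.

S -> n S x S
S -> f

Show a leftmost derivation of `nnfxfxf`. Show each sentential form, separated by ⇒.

S ⇒ nSxS   [S -> n S x S]
nSxS ⇒ nnSxSxS   [S -> n S x S]
nnSxSxS ⇒ nnfxSxS   [S -> f]
nnfxSxS ⇒ nnfxfxS   [S -> f]
nnfxfxS ⇒ nnfxfxf   [S -> f]

S⇒nSxS⇒nnSxSxS⇒nnfxSxS⇒nnfxfxS⇒nnfxfxf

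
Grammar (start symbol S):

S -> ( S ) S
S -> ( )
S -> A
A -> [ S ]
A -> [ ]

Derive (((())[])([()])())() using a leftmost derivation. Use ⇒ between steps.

S⇒(S)S⇒((S)S)S⇒(((S)S)S)S⇒(((())S)S)S⇒(((())A)S)S⇒(((())[])S)S⇒(((())[])(S)S)S⇒(((())[])(A)S)S⇒(((())[])([S])S)S⇒(((())[])([()])S)S⇒(((())[])([()])())S⇒(((())[])([()])())()

S ⇒ (S)S   [S -> ( S ) S]
(S)S ⇒ ((S)S)S   [S -> ( S ) S]
((S)S)S ⇒ (((S)S)S)S   [S -> ( S ) S]
(((S)S)S)S ⇒ (((())S)S)S   [S -> ( )]
(((())S)S)S ⇒ (((())A)S)S   [S -> A]
(((())A)S)S ⇒ (((())[])S)S   [A -> [ ]]
(((())[])S)S ⇒ (((())[])(S)S)S   [S -> ( S ) S]
(((())[])(S)S)S ⇒ (((())[])(A)S)S   [S -> A]
(((())[])(A)S)S ⇒ (((())[])([S])S)S   [A -> [ S ]]
(((())[])([S])S)S ⇒ (((())[])([()])S)S   [S -> ( )]
(((())[])([()])S)S ⇒ (((())[])([()])())S   [S -> ( )]
(((())[])([()])())S ⇒ (((())[])([()])())()   [S -> ( )]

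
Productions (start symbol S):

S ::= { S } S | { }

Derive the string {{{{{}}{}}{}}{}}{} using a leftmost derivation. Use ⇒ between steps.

S ⇒ {S}S ⇒ {{S}S}S ⇒ {{{S}S}S}S ⇒ {{{{S}S}S}S}S ⇒ {{{{{}}S}S}S}S ⇒ {{{{{}}{}}S}S}S ⇒ {{{{{}}{}}{}}S}S ⇒ {{{{{}}{}}{}}{}}S ⇒ {{{{{}}{}}{}}{}}{}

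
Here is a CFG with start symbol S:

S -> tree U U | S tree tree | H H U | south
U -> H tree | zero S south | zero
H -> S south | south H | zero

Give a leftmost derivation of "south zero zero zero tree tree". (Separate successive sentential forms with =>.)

S => S tree tree => H H U tree tree => south H H U tree tree => south zero H U tree tree => south zero zero U tree tree => south zero zero zero tree tree

S => S tree tree   [S -> S tree tree]
S tree tree => H H U tree tree   [S -> H H U]
H H U tree tree => south H H U tree tree   [H -> south H]
south H H U tree tree => south zero H U tree tree   [H -> zero]
south zero H U tree tree => south zero zero U tree tree   [H -> zero]
south zero zero U tree tree => south zero zero zero tree tree   [U -> zero]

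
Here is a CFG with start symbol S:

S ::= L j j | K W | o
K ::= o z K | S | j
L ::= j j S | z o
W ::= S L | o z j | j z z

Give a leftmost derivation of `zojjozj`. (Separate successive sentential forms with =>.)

S=>KW=>SW=>LjjW=>zojjW=>zojjozj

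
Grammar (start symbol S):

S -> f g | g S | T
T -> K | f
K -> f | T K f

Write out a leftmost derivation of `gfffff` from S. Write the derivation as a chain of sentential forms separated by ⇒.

S ⇒ gS ⇒ gT ⇒ gK ⇒ gTKf ⇒ gKKf ⇒ gfKf ⇒ gfTKff ⇒ gfKKff ⇒ gffKff ⇒ gfffff

S ⇒ gS   [S -> g S]
gS ⇒ gT   [S -> T]
gT ⇒ gK   [T -> K]
gK ⇒ gTKf   [K -> T K f]
gTKf ⇒ gKKf   [T -> K]
gKKf ⇒ gfKf   [K -> f]
gfKf ⇒ gfTKff   [K -> T K f]
gfTKff ⇒ gfKKff   [T -> K]
gfKKff ⇒ gffKff   [K -> f]
gffKff ⇒ gfffff   [K -> f]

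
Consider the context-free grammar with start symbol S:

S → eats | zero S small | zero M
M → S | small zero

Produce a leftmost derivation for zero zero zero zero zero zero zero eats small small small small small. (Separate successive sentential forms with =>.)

S => zero S small => zero zero M small => zero zero S small => zero zero zero S small small => zero zero zero zero S small small small => zero zero zero zero zero M small small small => zero zero zero zero zero S small small small => zero zero zero zero zero zero S small small small small => zero zero zero zero zero zero zero S small small small small small => zero zero zero zero zero zero zero eats small small small small small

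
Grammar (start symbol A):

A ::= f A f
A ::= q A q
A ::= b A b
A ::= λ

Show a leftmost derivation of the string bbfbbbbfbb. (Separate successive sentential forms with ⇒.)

A⇒bAb⇒bbAbb⇒bbfAfbb⇒bbfbAbfbb⇒bbfbbAbbfbb⇒bbfbbbbfbb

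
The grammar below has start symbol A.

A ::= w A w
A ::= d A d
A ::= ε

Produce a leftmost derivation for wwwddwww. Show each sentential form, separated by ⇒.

A ⇒ wAw ⇒ wwAww ⇒ wwwAwww ⇒ wwwdAdwww ⇒ wwwddwww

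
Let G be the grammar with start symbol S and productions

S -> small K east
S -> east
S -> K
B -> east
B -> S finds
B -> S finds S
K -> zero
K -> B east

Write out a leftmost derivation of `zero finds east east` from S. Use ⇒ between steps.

S ⇒ K   [S -> K]
K ⇒ B east   [K -> B east]
B east ⇒ S finds S east   [B -> S finds S]
S finds S east ⇒ K finds S east   [S -> K]
K finds S east ⇒ zero finds S east   [K -> zero]
zero finds S east ⇒ zero finds east east   [S -> east]

S ⇒ K ⇒ B east ⇒ S finds S east ⇒ K finds S east ⇒ zero finds S east ⇒ zero finds east east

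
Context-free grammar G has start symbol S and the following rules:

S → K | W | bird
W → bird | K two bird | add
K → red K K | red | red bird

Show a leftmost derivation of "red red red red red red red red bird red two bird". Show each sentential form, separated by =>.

S => W => K two bird => red K K two bird => red red K two bird => red red red K K two bird => red red red red K K K two bird => red red red red red K K K K two bird => red red red red red red K K K two bird => red red red red red red red K K two bird => red red red red red red red red bird K two bird => red red red red red red red red bird red two bird

S => W   [S → W]
W => K two bird   [W → K two bird]
K two bird => red K K two bird   [K → red K K]
red K K two bird => red red K two bird   [K → red]
red red K two bird => red red red K K two bird   [K → red K K]
red red red K K two bird => red red red red K K K two bird   [K → red K K]
red red red red K K K two bird => red red red red red K K K K two bird   [K → red K K]
red red red red red K K K K two bird => red red red red red red K K K two bird   [K → red]
red red red red red red K K K two bird => red red red red red red red K K two bird   [K → red]
red red red red red red red K K two bird => red red red red red red red red bird K two bird   [K → red bird]
red red red red red red red red bird K two bird => red red red red red red red red bird red two bird   [K → red]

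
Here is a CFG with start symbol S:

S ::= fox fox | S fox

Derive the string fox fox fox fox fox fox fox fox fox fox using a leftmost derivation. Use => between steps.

S => S fox => S fox fox => S fox fox fox => S fox fox fox fox => S fox fox fox fox fox => S fox fox fox fox fox fox => S fox fox fox fox fox fox fox => S fox fox fox fox fox fox fox fox => fox fox fox fox fox fox fox fox fox fox

S => S fox   [S ::= S fox]
S fox => S fox fox   [S ::= S fox]
S fox fox => S fox fox fox   [S ::= S fox]
S fox fox fox => S fox fox fox fox   [S ::= S fox]
S fox fox fox fox => S fox fox fox fox fox   [S ::= S fox]
S fox fox fox fox fox => S fox fox fox fox fox fox   [S ::= S fox]
S fox fox fox fox fox fox => S fox fox fox fox fox fox fox   [S ::= S fox]
S fox fox fox fox fox fox fox => S fox fox fox fox fox fox fox fox   [S ::= S fox]
S fox fox fox fox fox fox fox fox => fox fox fox fox fox fox fox fox fox fox   [S ::= fox fox]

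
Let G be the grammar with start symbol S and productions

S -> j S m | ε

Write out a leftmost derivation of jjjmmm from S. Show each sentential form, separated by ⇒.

S ⇒ jSm   [S -> j S m]
jSm ⇒ jjSmm   [S -> j S m]
jjSmm ⇒ jjjSmmm   [S -> j S m]
jjjSmmm ⇒ jjjmmm   [S -> ε]

S ⇒ jSm ⇒ jjSmm ⇒ jjjSmmm ⇒ jjjmmm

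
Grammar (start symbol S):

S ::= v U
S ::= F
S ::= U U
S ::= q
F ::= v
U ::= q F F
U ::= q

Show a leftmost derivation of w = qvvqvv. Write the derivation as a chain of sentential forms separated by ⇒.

S ⇒ UU ⇒ qFFU ⇒ qvFU ⇒ qvvU ⇒ qvvqFF ⇒ qvvqvF ⇒ qvvqvv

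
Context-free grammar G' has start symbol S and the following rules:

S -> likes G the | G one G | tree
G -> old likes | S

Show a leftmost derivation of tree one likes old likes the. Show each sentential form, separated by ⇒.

S ⇒ G one G   [S -> G one G]
G one G ⇒ S one G   [G -> S]
S one G ⇒ tree one G   [S -> tree]
tree one G ⇒ tree one S   [G -> S]
tree one S ⇒ tree one likes G the   [S -> likes G the]
tree one likes G the ⇒ tree one likes old likes the   [G -> old likes]

S ⇒ G one G ⇒ S one G ⇒ tree one G ⇒ tree one S ⇒ tree one likes G the ⇒ tree one likes old likes the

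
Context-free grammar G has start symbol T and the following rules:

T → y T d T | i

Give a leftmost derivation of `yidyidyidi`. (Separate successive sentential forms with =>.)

T => yTdT   [T → y T d T]
yTdT => yidT   [T → i]
yidT => yidyTdT   [T → y T d T]
yidyTdT => yidyidT   [T → i]
yidyidT => yidyidyTdT   [T → y T d T]
yidyidyTdT => yidyidyidT   [T → i]
yidyidyidT => yidyidyidi   [T → i]

T => yTdT => yidT => yidyTdT => yidyidT => yidyidyTdT => yidyidyidT => yidyidyidi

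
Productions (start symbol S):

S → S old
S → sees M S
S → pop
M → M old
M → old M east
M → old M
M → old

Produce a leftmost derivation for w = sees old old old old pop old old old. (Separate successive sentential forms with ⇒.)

S ⇒ S old   [S → S old]
S old ⇒ S old old   [S → S old]
S old old ⇒ sees M S old old   [S → sees M S]
sees M S old old ⇒ sees M old S old old   [M → M old]
sees M old S old old ⇒ sees M old old S old old   [M → M old]
sees M old old S old old ⇒ sees M old old old S old old   [M → M old]
sees M old old old S old old ⇒ sees old old old old S old old   [M → old]
sees old old old old S old old ⇒ sees old old old old S old old old   [S → S old]
sees old old old old S old old old ⇒ sees old old old old pop old old old   [S → pop]

S ⇒ S old ⇒ S old old ⇒ sees M S old old ⇒ sees M old S old old ⇒ sees M old old S old old ⇒ sees M old old old S old old ⇒ sees old old old old S old old ⇒ sees old old old old S old old old ⇒ sees old old old old pop old old old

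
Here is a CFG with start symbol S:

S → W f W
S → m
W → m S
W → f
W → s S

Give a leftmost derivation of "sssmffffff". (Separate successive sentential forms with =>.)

S=>WfW=>sSfW=>sWfWfW=>ssSfWfW=>ssWfWfWfW=>sssSfWfWfW=>sssmfWfWfW=>sssmfffWfW=>sssmfffffW=>sssmffffff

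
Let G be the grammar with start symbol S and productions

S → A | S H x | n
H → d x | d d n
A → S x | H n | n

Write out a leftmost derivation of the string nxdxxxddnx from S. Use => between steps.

S => SHx   [S → S H x]
SHx => AHx   [S → A]
AHx => SxHx   [A → S x]
SxHx => SHxxHx   [S → S H x]
SHxxHx => AHxxHx   [S → A]
AHxxHx => SxHxxHx   [A → S x]
SxHxxHx => nxHxxHx   [S → n]
nxHxxHx => nxdxxxHx   [H → d x]
nxdxxxHx => nxdxxxddnx   [H → d d n]

S => SHx => AHx => SxHx => SHxxHx => AHxxHx => SxHxxHx => nxHxxHx => nxdxxxHx => nxdxxxddnx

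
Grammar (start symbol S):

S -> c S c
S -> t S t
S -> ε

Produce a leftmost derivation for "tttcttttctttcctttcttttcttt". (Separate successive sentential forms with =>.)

S=>tSt=>ttStt=>tttSttt=>tttcScttt=>tttctStcttt=>tttcttSttcttt=>tttctttStttcttt=>tttcttttSttttcttt=>tttcttttcScttttcttt=>tttcttttctStcttttcttt=>tttcttttcttSttcttttcttt=>tttcttttctttStttcttttcttt=>tttcttttctttcSctttcttttcttt=>tttcttttctttcctttcttttcttt

S => tSt   [S -> t S t]
tSt => ttStt   [S -> t S t]
ttStt => tttSttt   [S -> t S t]
tttSttt => tttcScttt   [S -> c S c]
tttcScttt => tttctStcttt   [S -> t S t]
tttctStcttt => tttcttSttcttt   [S -> t S t]
tttcttSttcttt => tttctttStttcttt   [S -> t S t]
tttctttStttcttt => tttcttttSttttcttt   [S -> t S t]
tttcttttSttttcttt => tttcttttcScttttcttt   [S -> c S c]
tttcttttcScttttcttt => tttcttttctStcttttcttt   [S -> t S t]
tttcttttctStcttttcttt => tttcttttcttSttcttttcttt   [S -> t S t]
tttcttttcttSttcttttcttt => tttcttttctttStttcttttcttt   [S -> t S t]
tttcttttctttStttcttttcttt => tttcttttctttcSctttcttttcttt   [S -> c S c]
tttcttttctttcSctttcttttcttt => tttcttttctttcctttcttttcttt   [S -> ε]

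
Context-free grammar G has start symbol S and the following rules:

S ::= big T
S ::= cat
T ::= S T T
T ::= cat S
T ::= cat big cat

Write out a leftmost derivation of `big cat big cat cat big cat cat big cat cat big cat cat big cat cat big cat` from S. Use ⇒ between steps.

S ⇒ big T ⇒ big S T T ⇒ big cat T T ⇒ big cat S T T T ⇒ big cat big T T T T ⇒ big cat big S T T T T T ⇒ big cat big cat T T T T T ⇒ big cat big cat cat big cat T T T T ⇒ big cat big cat cat big cat cat big cat T T T ⇒ big cat big cat cat big cat cat big cat cat big cat T T ⇒ big cat big cat cat big cat cat big cat cat big cat cat big cat T ⇒ big cat big cat cat big cat cat big cat cat big cat cat big cat cat big cat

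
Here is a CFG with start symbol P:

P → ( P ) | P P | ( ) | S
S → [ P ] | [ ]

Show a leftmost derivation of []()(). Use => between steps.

P => PP   [P → P P]
PP => SP   [P → S]
SP => []P   [S → [ ]]
[]P => []PP   [P → P P]
[]PP => []()P   [P → ( )]
[]()P => []()()   [P → ( )]

P=>PP=>SP=>[]P=>[]PP=>[]()P=>[]()()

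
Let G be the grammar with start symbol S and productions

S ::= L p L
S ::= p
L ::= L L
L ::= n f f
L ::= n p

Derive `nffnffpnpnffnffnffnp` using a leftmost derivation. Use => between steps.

S => LpL   [S ::= L p L]
LpL => LLpL   [L ::= L L]
LLpL => nffLpL   [L ::= n f f]
nffLpL => nffnffpL   [L ::= n f f]
nffnffpL => nffnffpLL   [L ::= L L]
nffnffpLL => nffnffpLLL   [L ::= L L]
nffnffpLLL => nffnffpLLLL   [L ::= L L]
nffnffpLLLL => nffnffpnpLLL   [L ::= n p]
nffnffpnpLLL => nffnffpnpLLLL   [L ::= L L]
nffnffpnpLLLL => nffnffpnpnffLLL   [L ::= n f f]
nffnffpnpnffLLL => nffnffpnpnffnffLL   [L ::= n f f]
nffnffpnpnffnffLL => nffnffpnpnffnffnffL   [L ::= n f f]
nffnffpnpnffnffnffL => nffnffpnpnffnffnffnp   [L ::= n p]

S => LpL => LLpL => nffLpL => nffnffpL => nffnffpLL => nffnffpLLL => nffnffpLLLL => nffnffpnpLLL => nffnffpnpLLLL => nffnffpnpnffLLL => nffnffpnpnffnffLL => nffnffpnpnffnffnffL => nffnffpnpnffnffnffnp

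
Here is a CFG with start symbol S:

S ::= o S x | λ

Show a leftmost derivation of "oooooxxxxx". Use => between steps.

S => oSx   [S ::= o S x]
oSx => ooSxx   [S ::= o S x]
ooSxx => oooSxxx   [S ::= o S x]
oooSxxx => ooooSxxxx   [S ::= o S x]
ooooSxxxx => oooooSxxxxx   [S ::= o S x]
oooooSxxxxx => oooooxxxxx   [S ::= λ]

S => oSx => ooSxx => oooSxxx => ooooSxxxx => oooooSxxxxx => oooooxxxxx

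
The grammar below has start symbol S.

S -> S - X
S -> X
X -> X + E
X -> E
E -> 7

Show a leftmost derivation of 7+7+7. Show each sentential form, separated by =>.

S=>X=>X+E=>X+E+E=>E+E+E=>7+E+E=>7+7+E=>7+7+7

S => X   [S -> X]
X => X+E   [X -> X + E]
X+E => X+E+E   [X -> X + E]
X+E+E => E+E+E   [X -> E]
E+E+E => 7+E+E   [E -> 7]
7+E+E => 7+7+E   [E -> 7]
7+7+E => 7+7+7   [E -> 7]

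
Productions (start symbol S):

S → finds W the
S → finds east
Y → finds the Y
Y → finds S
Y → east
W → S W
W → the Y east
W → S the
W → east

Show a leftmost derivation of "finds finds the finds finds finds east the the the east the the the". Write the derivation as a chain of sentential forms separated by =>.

S => finds W the   [S → finds W the]
finds W the => finds S the the   [W → S the]
finds S the the => finds finds W the the the   [S → finds W the]
finds finds W the the the => finds finds the Y east the the the   [W → the Y east]
finds finds the Y east the the the => finds finds the finds S east the the the   [Y → finds S]
finds finds the finds S east the the the => finds finds the finds finds W the east the the the   [S → finds W the]
finds finds the finds finds W the east the the the => finds finds the finds finds S the the east the the the   [W → S the]
finds finds the finds finds S the the east the the the => finds finds the finds finds finds W the the the east the the the   [S → finds W the]
finds finds the finds finds finds W the the the east the the the => finds finds the finds finds finds east the the the east the the the   [W → east]

S => finds W the => finds S the the => finds finds W the the the => finds finds the Y east the the the => finds finds the finds S east the the the => finds finds the finds finds W the east the the the => finds finds the finds finds S the the east the the the => finds finds the finds finds finds W the the the east the the the => finds finds the finds finds finds east the the the east the the the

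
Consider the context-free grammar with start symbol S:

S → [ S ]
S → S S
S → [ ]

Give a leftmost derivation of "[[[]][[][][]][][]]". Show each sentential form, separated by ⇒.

S ⇒ [S] ⇒ [SS] ⇒ [[S]S] ⇒ [[[]]S] ⇒ [[[]]SS] ⇒ [[[]]SSS] ⇒ [[[]][S]SS] ⇒ [[[]][SS]SS] ⇒ [[[]][SSS]SS] ⇒ [[[]][[]SS]SS] ⇒ [[[]][[][]S]SS] ⇒ [[[]][[][][]]SS] ⇒ [[[]][[][][]][]S] ⇒ [[[]][[][][]][][]]

S ⇒ [S]   [S → [ S ]]
[S] ⇒ [SS]   [S → S S]
[SS] ⇒ [[S]S]   [S → [ S ]]
[[S]S] ⇒ [[[]]S]   [S → [ ]]
[[[]]S] ⇒ [[[]]SS]   [S → S S]
[[[]]SS] ⇒ [[[]]SSS]   [S → S S]
[[[]]SSS] ⇒ [[[]][S]SS]   [S → [ S ]]
[[[]][S]SS] ⇒ [[[]][SS]SS]   [S → S S]
[[[]][SS]SS] ⇒ [[[]][SSS]SS]   [S → S S]
[[[]][SSS]SS] ⇒ [[[]][[]SS]SS]   [S → [ ]]
[[[]][[]SS]SS] ⇒ [[[]][[][]S]SS]   [S → [ ]]
[[[]][[][]S]SS] ⇒ [[[]][[][][]]SS]   [S → [ ]]
[[[]][[][][]]SS] ⇒ [[[]][[][][]][]S]   [S → [ ]]
[[[]][[][][]][]S] ⇒ [[[]][[][][]][][]]   [S → [ ]]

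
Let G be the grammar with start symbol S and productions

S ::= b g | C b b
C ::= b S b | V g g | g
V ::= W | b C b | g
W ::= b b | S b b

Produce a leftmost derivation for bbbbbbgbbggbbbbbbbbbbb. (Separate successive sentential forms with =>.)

S=>Cbb=>bSbbb=>bCbbbbb=>bbSbbbbbb=>bbCbbbbbbbb=>bbbSbbbbbbbbb=>bbbCbbbbbbbbbbb=>bbbVggbbbbbbbbbbb=>bbbbCbggbbbbbbbbbbb=>bbbbbSbbggbbbbbbbbbbb=>bbbbbbgbbggbbbbbbbbbbb

S => Cbb   [S ::= C b b]
Cbb => bSbbb   [C ::= b S b]
bSbbb => bCbbbbb   [S ::= C b b]
bCbbbbb => bbSbbbbbb   [C ::= b S b]
bbSbbbbbb => bbCbbbbbbbb   [S ::= C b b]
bbCbbbbbbbb => bbbSbbbbbbbbb   [C ::= b S b]
bbbSbbbbbbbbb => bbbCbbbbbbbbbbb   [S ::= C b b]
bbbCbbbbbbbbbbb => bbbVggbbbbbbbbbbb   [C ::= V g g]
bbbVggbbbbbbbbbbb => bbbbCbggbbbbbbbbbbb   [V ::= b C b]
bbbbCbggbbbbbbbbbbb => bbbbbSbbggbbbbbbbbbbb   [C ::= b S b]
bbbbbSbbggbbbbbbbbbbb => bbbbbbgbbggbbbbbbbbbbb   [S ::= b g]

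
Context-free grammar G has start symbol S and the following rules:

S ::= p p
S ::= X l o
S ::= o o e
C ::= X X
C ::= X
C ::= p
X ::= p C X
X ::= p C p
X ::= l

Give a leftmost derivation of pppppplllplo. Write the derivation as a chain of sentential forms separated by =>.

S => Xlo   [S ::= X l o]
Xlo => pCplo   [X ::= p C p]
pCplo => pXplo   [C ::= X]
pXplo => ppCXplo   [X ::= p C X]
ppCXplo => ppXXXplo   [C ::= X X]
ppXXXplo => pppCXXXplo   [X ::= p C X]
pppCXXXplo => pppXXXXplo   [C ::= X]
pppXXXXplo => ppppCpXXXplo   [X ::= p C p]
ppppCpXXXplo => ppppppXXXplo   [C ::= p]
ppppppXXXplo => pppppplXXplo   [X ::= l]
pppppplXXplo => ppppppllXplo   [X ::= l]
ppppppllXplo => pppppplllplo   [X ::= l]

S=>Xlo=>pCplo=>pXplo=>ppCXplo=>ppXXXplo=>pppCXXXplo=>pppXXXXplo=>ppppCpXXXplo=>ppppppXXXplo=>pppppplXXplo=>ppppppllXplo=>pppppplllplo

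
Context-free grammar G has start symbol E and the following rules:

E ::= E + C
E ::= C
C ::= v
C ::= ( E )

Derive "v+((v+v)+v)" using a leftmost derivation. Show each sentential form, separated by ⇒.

E⇒E+C⇒C+C⇒v+C⇒v+(E)⇒v+(E+C)⇒v+(C+C)⇒v+((E)+C)⇒v+((E+C)+C)⇒v+((C+C)+C)⇒v+((v+C)+C)⇒v+((v+v)+C)⇒v+((v+v)+v)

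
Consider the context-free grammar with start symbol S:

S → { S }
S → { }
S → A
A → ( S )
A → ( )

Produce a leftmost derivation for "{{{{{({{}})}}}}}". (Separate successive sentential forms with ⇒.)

S ⇒ {S}   [S → { S }]
{S} ⇒ {{S}}   [S → { S }]
{{S}} ⇒ {{{S}}}   [S → { S }]
{{{S}}} ⇒ {{{{S}}}}   [S → { S }]
{{{{S}}}} ⇒ {{{{{S}}}}}   [S → { S }]
{{{{{S}}}}} ⇒ {{{{{A}}}}}   [S → A]
{{{{{A}}}}} ⇒ {{{{{(S)}}}}}   [A → ( S )]
{{{{{(S)}}}}} ⇒ {{{{{({S})}}}}}   [S → { S }]
{{{{{({S})}}}}} ⇒ {{{{{({{}})}}}}}   [S → { }]

S⇒{S}⇒{{S}}⇒{{{S}}}⇒{{{{S}}}}⇒{{{{{S}}}}}⇒{{{{{A}}}}}⇒{{{{{(S)}}}}}⇒{{{{{({S})}}}}}⇒{{{{{({{}})}}}}}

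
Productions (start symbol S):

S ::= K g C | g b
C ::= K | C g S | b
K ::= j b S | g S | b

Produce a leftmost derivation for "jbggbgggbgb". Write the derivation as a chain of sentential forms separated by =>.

S=>KgC=>jbSgC=>jbKgCgC=>jbgSgCgC=>jbggbgCgC=>jbggbgKgC=>jbggbggSgC=>jbggbgggbgC=>jbggbgggbgb

S => KgC   [S ::= K g C]
KgC => jbSgC   [K ::= j b S]
jbSgC => jbKgCgC   [S ::= K g C]
jbKgCgC => jbgSgCgC   [K ::= g S]
jbgSgCgC => jbggbgCgC   [S ::= g b]
jbggbgCgC => jbggbgKgC   [C ::= K]
jbggbgKgC => jbggbggSgC   [K ::= g S]
jbggbggSgC => jbggbgggbgC   [S ::= g b]
jbggbgggbgC => jbggbgggbgb   [C ::= b]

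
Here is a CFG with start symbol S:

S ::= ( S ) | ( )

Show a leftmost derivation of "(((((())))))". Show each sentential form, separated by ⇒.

S ⇒ (S) ⇒ ((S)) ⇒ (((S))) ⇒ ((((S)))) ⇒ (((((S))))) ⇒ (((((())))))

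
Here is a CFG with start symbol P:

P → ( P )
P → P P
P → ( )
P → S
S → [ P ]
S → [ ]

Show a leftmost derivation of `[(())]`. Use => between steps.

P => S => [P] => [(P)] => [(())]

P => S   [P → S]
S => [P]   [S → [ P ]]
[P] => [(P)]   [P → ( P )]
[(P)] => [(())]   [P → ( )]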